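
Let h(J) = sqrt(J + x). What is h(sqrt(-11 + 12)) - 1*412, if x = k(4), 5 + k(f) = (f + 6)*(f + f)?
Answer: -412 + 2*sqrt(19) ≈ -403.28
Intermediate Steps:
k(f) = -5 + 2*f*(6 + f) (k(f) = -5 + (f + 6)*(f + f) = -5 + (6 + f)*(2*f) = -5 + 2*f*(6 + f))
x = 75 (x = -5 + 2*4**2 + 12*4 = -5 + 2*16 + 48 = -5 + 32 + 48 = 75)
h(J) = sqrt(75 + J) (h(J) = sqrt(J + 75) = sqrt(75 + J))
h(sqrt(-11 + 12)) - 1*412 = sqrt(75 + sqrt(-11 + 12)) - 1*412 = sqrt(75 + sqrt(1)) - 412 = sqrt(75 + 1) - 412 = sqrt(76) - 412 = 2*sqrt(19) - 412 = -412 + 2*sqrt(19)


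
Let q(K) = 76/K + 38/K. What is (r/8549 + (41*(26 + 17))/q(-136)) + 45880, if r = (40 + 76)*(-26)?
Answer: 21331942612/487293 ≈ 43776.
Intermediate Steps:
q(K) = 114/K
r = -3016 (r = 116*(-26) = -3016)
(r/8549 + (41*(26 + 17))/q(-136)) + 45880 = (-3016/8549 + (41*(26 + 17))/((114/(-136)))) + 45880 = (-3016*1/8549 + (41*43)/((114*(-1/136)))) + 45880 = (-3016/8549 + 1763/(-57/68)) + 45880 = (-3016/8549 + 1763*(-68/57)) + 45880 = (-3016/8549 - 119884/57) + 45880 = -1025060228/487293 + 45880 = 21331942612/487293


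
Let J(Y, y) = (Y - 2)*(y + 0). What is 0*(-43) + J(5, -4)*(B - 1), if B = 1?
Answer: 0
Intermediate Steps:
J(Y, y) = y*(-2 + Y) (J(Y, y) = (-2 + Y)*y = y*(-2 + Y))
0*(-43) + J(5, -4)*(B - 1) = 0*(-43) + (-4*(-2 + 5))*(1 - 1) = 0 - 4*3*0 = 0 - 12*0 = 0 + 0 = 0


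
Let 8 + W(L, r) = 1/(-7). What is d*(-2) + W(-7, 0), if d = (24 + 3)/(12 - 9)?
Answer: -183/7 ≈ -26.143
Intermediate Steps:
W(L, r) = -57/7 (W(L, r) = -8 + 1/(-7) = -8 - 1/7 = -57/7)
d = 9 (d = 27/3 = 27*(1/3) = 9)
d*(-2) + W(-7, 0) = 9*(-2) - 57/7 = -18 - 57/7 = -183/7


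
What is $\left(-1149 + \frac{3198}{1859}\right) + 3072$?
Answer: $\frac{275235}{143} \approx 1924.7$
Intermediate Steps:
$\left(-1149 + \frac{3198}{1859}\right) + 3072 = \left(-1149 + 3198 \cdot \frac{1}{1859}\right) + 3072 = \left(-1149 + \frac{246}{143}\right) + 3072 = - \frac{164061}{143} + 3072 = \frac{275235}{143}$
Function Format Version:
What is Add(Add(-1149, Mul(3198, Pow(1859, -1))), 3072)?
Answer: Rational(275235, 143) ≈ 1924.7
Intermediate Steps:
Add(Add(-1149, Mul(3198, Pow(1859, -1))), 3072) = Add(Add(-1149, Mul(3198, Rational(1, 1859))), 3072) = Add(Add(-1149, Rational(246, 143)), 3072) = Add(Rational(-164061, 143), 3072) = Rational(275235, 143)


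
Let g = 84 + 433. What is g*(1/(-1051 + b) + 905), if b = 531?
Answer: 243299683/520 ≈ 4.6788e+5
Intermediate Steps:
g = 517
g*(1/(-1051 + b) + 905) = 517*(1/(-1051 + 531) + 905) = 517*(1/(-520) + 905) = 517*(-1/520 + 905) = 517*(470599/520) = 243299683/520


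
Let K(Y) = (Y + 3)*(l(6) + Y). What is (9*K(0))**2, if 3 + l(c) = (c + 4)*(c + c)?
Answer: 9979281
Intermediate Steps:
l(c) = -3 + 2*c*(4 + c) (l(c) = -3 + (c + 4)*(c + c) = -3 + (4 + c)*(2*c) = -3 + 2*c*(4 + c))
K(Y) = (3 + Y)*(117 + Y) (K(Y) = (Y + 3)*((-3 + 2*6**2 + 8*6) + Y) = (3 + Y)*((-3 + 2*36 + 48) + Y) = (3 + Y)*((-3 + 72 + 48) + Y) = (3 + Y)*(117 + Y))
(9*K(0))**2 = (9*(351 + 0**2 + 120*0))**2 = (9*(351 + 0 + 0))**2 = (9*351)**2 = 3159**2 = 9979281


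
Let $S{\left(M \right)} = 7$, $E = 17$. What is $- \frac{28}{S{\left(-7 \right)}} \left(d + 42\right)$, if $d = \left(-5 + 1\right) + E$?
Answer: $-220$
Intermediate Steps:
$d = 13$ ($d = \left(-5 + 1\right) + 17 = -4 + 17 = 13$)
$- \frac{28}{S{\left(-7 \right)}} \left(d + 42\right) = - \frac{28}{7} \left(13 + 42\right) = \left(-28\right) \frac{1}{7} \cdot 55 = \left(-4\right) 55 = -220$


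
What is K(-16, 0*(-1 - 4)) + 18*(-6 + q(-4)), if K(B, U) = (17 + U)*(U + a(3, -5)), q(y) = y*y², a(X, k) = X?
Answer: -1209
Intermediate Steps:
q(y) = y³
K(B, U) = (3 + U)*(17 + U) (K(B, U) = (17 + U)*(U + 3) = (17 + U)*(3 + U) = (3 + U)*(17 + U))
K(-16, 0*(-1 - 4)) + 18*(-6 + q(-4)) = (51 + (0*(-1 - 4))² + 20*(0*(-1 - 4))) + 18*(-6 + (-4)³) = (51 + (0*(-5))² + 20*(0*(-5))) + 18*(-6 - 64) = (51 + 0² + 20*0) + 18*(-70) = (51 + 0 + 0) - 1260 = 51 - 1260 = -1209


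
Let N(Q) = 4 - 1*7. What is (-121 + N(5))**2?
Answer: 15376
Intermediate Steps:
N(Q) = -3 (N(Q) = 4 - 7 = -3)
(-121 + N(5))**2 = (-121 - 3)**2 = (-124)**2 = 15376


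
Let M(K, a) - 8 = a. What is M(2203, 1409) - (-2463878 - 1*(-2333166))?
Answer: 132129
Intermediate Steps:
M(K, a) = 8 + a
M(2203, 1409) - (-2463878 - 1*(-2333166)) = (8 + 1409) - (-2463878 - 1*(-2333166)) = 1417 - (-2463878 + 2333166) = 1417 - 1*(-130712) = 1417 + 130712 = 132129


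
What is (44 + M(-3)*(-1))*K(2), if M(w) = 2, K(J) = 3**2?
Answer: 378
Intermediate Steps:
K(J) = 9
(44 + M(-3)*(-1))*K(2) = (44 + 2*(-1))*9 = (44 - 2)*9 = 42*9 = 378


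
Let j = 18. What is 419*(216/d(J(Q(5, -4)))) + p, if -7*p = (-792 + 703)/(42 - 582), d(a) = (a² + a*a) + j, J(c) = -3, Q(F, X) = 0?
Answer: 9502831/3780 ≈ 2514.0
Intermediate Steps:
d(a) = 18 + 2*a² (d(a) = (a² + a*a) + 18 = (a² + a²) + 18 = 2*a² + 18 = 18 + 2*a²)
p = -89/3780 (p = -(-792 + 703)/(7*(42 - 582)) = -(-89)/(7*(-540)) = -(-89)*(-1)/(7*540) = -⅐*89/540 = -89/3780 ≈ -0.023545)
419*(216/d(J(Q(5, -4)))) + p = 419*(216/(18 + 2*(-3)²)) - 89/3780 = 419*(216/(18 + 2*9)) - 89/3780 = 419*(216/(18 + 18)) - 89/3780 = 419*(216/36) - 89/3780 = 419*(216*(1/36)) - 89/3780 = 419*6 - 89/3780 = 2514 - 89/3780 = 9502831/3780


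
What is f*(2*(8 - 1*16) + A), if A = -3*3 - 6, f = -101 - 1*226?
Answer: 10137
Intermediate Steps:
f = -327 (f = -101 - 226 = -327)
A = -15 (A = -9 - 6 = -15)
f*(2*(8 - 1*16) + A) = -327*(2*(8 - 1*16) - 15) = -327*(2*(8 - 16) - 15) = -327*(2*(-8) - 15) = -327*(-16 - 15) = -327*(-31) = 10137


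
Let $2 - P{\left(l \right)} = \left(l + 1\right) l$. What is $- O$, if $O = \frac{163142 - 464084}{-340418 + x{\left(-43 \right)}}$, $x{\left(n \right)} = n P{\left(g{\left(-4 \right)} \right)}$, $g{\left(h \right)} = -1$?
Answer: $- \frac{150471}{170252} \approx -0.88381$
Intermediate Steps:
$P{\left(l \right)} = 2 - l \left(1 + l\right)$ ($P{\left(l \right)} = 2 - \left(l + 1\right) l = 2 - \left(1 + l\right) l = 2 - l \left(1 + l\right)$)
$x{\left(n \right)} = 2 n$ ($x{\left(n \right)} = n \left(2 - -1 - \left(-1\right)^{2}\right) = n \left(2 + 1 - 1\right) = n 2 = 2 n$)
$O = \frac{150471}{170252}$ ($O = \frac{163142 - 464084}{-340418 + 2 \left(-43\right)} = - \frac{300942}{-340418 - 86} = - \frac{300942}{-340504} = \left(-300942\right) \left(- \frac{1}{340504}\right) = \frac{150471}{170252} \approx 0.88381$)
$- O = \left(-1\right) \frac{150471}{170252} = - \frac{150471}{170252}$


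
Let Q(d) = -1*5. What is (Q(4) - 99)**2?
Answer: 10816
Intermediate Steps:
Q(d) = -5
(Q(4) - 99)**2 = (-5 - 99)**2 = (-104)**2 = 10816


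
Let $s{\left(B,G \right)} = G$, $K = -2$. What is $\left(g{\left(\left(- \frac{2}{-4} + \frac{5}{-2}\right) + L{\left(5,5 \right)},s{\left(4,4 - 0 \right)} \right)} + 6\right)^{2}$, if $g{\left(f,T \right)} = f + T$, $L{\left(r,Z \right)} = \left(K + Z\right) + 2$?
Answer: $169$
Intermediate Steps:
$L{\left(r,Z \right)} = Z$ ($L{\left(r,Z \right)} = \left(-2 + Z\right) + 2 = Z$)
$g{\left(f,T \right)} = T + f$
$\left(g{\left(\left(- \frac{2}{-4} + \frac{5}{-2}\right) + L{\left(5,5 \right)},s{\left(4,4 - 0 \right)} \right)} + 6\right)^{2} = \left(\left(\left(4 - 0\right) + \left(\left(- \frac{2}{-4} + \frac{5}{-2}\right) + 5\right)\right) + 6\right)^{2} = \left(\left(\left(4 + 0\right) + \left(\left(\left(-2\right) \left(- \frac{1}{4}\right) + 5 \left(- \frac{1}{2}\right)\right) + 5\right)\right) + 6\right)^{2} = \left(\left(4 + \left(\left(\frac{1}{2} - \frac{5}{2}\right) + 5\right)\right) + 6\right)^{2} = \left(\left(4 + \left(-2 + 5\right)\right) + 6\right)^{2} = \left(\left(4 + 3\right) + 6\right)^{2} = \left(7 + 6\right)^{2} = 13^{2} = 169$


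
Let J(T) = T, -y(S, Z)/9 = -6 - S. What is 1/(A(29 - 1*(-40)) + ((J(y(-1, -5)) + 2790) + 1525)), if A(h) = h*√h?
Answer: 4360/18681091 - 69*√69/18681091 ≈ 0.00020271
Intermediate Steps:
y(S, Z) = 54 + 9*S (y(S, Z) = -9*(-6 - S) = 54 + 9*S)
A(h) = h^(3/2)
1/(A(29 - 1*(-40)) + ((J(y(-1, -5)) + 2790) + 1525)) = 1/((29 - 1*(-40))^(3/2) + (((54 + 9*(-1)) + 2790) + 1525)) = 1/((29 + 40)^(3/2) + (((54 - 9) + 2790) + 1525)) = 1/(69^(3/2) + ((45 + 2790) + 1525)) = 1/(69*√69 + (2835 + 1525)) = 1/(69*√69 + 4360) = 1/(4360 + 69*√69)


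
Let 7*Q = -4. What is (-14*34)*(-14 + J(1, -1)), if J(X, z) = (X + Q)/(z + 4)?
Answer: 6596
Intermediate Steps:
Q = -4/7 (Q = (⅐)*(-4) = -4/7 ≈ -0.57143)
J(X, z) = (-4/7 + X)/(4 + z) (J(X, z) = (X - 4/7)/(z + 4) = (-4/7 + X)/(4 + z))
(-14*34)*(-14 + J(1, -1)) = (-14*34)*(-14 + (-4/7 + 1)/(4 - 1)) = -476*(-14 + (3/7)/3) = -476*(-14 + (⅓)*(3/7)) = -476*(-14 + ⅐) = -476*(-97/7) = 6596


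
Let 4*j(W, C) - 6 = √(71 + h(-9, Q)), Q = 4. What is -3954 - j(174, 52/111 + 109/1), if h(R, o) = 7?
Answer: -7911/2 - √78/4 ≈ -3957.7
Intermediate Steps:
j(W, C) = 3/2 + √78/4 (j(W, C) = 3/2 + √(71 + 7)/4 = 3/2 + √78/4)
-3954 - j(174, 52/111 + 109/1) = -3954 - (3/2 + √78/4) = -3954 + (-3/2 - √78/4) = -7911/2 - √78/4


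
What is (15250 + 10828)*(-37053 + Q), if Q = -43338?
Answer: -2096436498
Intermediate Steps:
(15250 + 10828)*(-37053 + Q) = (15250 + 10828)*(-37053 - 43338) = 26078*(-80391) = -2096436498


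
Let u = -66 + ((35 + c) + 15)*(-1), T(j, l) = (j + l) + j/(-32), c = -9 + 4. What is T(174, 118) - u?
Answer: 6361/16 ≈ 397.56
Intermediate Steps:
c = -5
T(j, l) = l + 31*j/32 (T(j, l) = (j + l) + j*(-1/32) = (j + l) - j/32 = l + 31*j/32)
u = -111 (u = -66 + ((35 - 5) + 15)*(-1) = -66 + (30 + 15)*(-1) = -66 + 45*(-1) = -66 - 45 = -111)
T(174, 118) - u = (118 + (31/32)*174) - 1*(-111) = (118 + 2697/16) + 111 = 4585/16 + 111 = 6361/16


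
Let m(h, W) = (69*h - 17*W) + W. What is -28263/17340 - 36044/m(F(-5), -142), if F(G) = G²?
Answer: -245990057/23102660 ≈ -10.648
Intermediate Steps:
m(h, W) = -16*W + 69*h (m(h, W) = (-17*W + 69*h) + W = -16*W + 69*h)
-28263/17340 - 36044/m(F(-5), -142) = -28263/17340 - 36044/(-16*(-142) + 69*(-5)²) = -28263*1/17340 - 36044/(2272 + 69*25) = -9421/5780 - 36044/(2272 + 1725) = -9421/5780 - 36044/3997 = -245990057/23102660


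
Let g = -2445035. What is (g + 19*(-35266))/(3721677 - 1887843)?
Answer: -1038363/611278 ≈ -1.6987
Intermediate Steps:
(g + 19*(-35266))/(3721677 - 1887843) = (-2445035 + 19*(-35266))/(3721677 - 1887843) = (-2445035 - 670054)/1833834 = -3115089*1/1833834 = -1038363/611278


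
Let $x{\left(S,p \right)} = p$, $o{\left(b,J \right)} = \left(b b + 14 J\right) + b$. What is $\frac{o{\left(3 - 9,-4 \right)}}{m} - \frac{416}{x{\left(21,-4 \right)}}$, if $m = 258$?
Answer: $\frac{13403}{129} \approx 103.9$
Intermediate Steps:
$o{\left(b,J \right)} = b + b^{2} + 14 J$ ($o{\left(b,J \right)} = \left(b^{2} + 14 J\right) + b = b + b^{2} + 14 J$)
$\frac{o{\left(3 - 9,-4 \right)}}{m} - \frac{416}{x{\left(21,-4 \right)}} = \frac{\left(3 - 9\right) + \left(3 - 9\right)^{2} + 14 \left(-4\right)}{258} - \frac{416}{-4} = \left(\left(3 - 9\right) + \left(3 - 9\right)^{2} - 56\right) \frac{1}{258} - -104 = \left(-6 + \left(-6\right)^{2} - 56\right) \frac{1}{258} + 104 = \left(-6 + 36 - 56\right) \frac{1}{258} + 104 = \left(-26\right) \frac{1}{258} + 104 = - \frac{13}{129} + 104 = \frac{13403}{129}$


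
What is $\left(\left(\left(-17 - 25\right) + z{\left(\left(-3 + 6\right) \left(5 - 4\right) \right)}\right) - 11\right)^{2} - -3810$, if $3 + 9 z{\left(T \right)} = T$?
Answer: $6619$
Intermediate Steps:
$z{\left(T \right)} = - \frac{1}{3} + \frac{T}{9}$
$\left(\left(\left(-17 - 25\right) + z{\left(\left(-3 + 6\right) \left(5 - 4\right) \right)}\right) - 11\right)^{2} - -3810 = \left(\left(\left(-17 - 25\right) - \left(\frac{1}{3} - \frac{\left(-3 + 6\right) \left(5 - 4\right)}{9}\right)\right) - 11\right)^{2} - -3810 = \left(\left(-42 - \left(\frac{1}{3} - \frac{3 \cdot 1}{9}\right)\right) - 11\right)^{2} + 3810 = \left(\left(-42 + \left(- \frac{1}{3} + \frac{1}{9} \cdot 3\right)\right) - 11\right)^{2} + 3810 = \left(\left(-42 + \left(- \frac{1}{3} + \frac{1}{3}\right)\right) - 11\right)^{2} + 3810 = \left(\left(-42 + 0\right) - 11\right)^{2} + 3810 = \left(-42 - 11\right)^{2} + 3810 = \left(-53\right)^{2} + 3810 = 2809 + 3810 = 6619$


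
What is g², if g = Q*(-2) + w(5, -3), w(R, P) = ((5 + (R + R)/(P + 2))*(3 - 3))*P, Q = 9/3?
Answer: 36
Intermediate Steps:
Q = 3 (Q = 9*(⅓) = 3)
w(R, P) = 0 (w(R, P) = ((5 + (2*R)/(2 + P))*0)*P = ((5 + 2*R/(2 + P))*0)*P = 0*P = 0)
g = -6 (g = 3*(-2) + 0 = -6 + 0 = -6)
g² = (-6)² = 36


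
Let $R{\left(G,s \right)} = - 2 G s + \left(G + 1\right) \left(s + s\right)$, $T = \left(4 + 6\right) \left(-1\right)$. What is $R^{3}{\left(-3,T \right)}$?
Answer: $-8000$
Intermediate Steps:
$T = -10$ ($T = 10 \left(-1\right) = -10$)
$R{\left(G,s \right)} = - 2 G s + 2 s \left(1 + G\right)$ ($R{\left(G,s \right)} = - 2 G s + \left(1 + G\right) 2 s = - 2 G s + 2 s \left(1 + G\right)$)
$R^{3}{\left(-3,T \right)} = \left(2 \left(-10\right)\right)^{3} = \left(-20\right)^{3} = -8000$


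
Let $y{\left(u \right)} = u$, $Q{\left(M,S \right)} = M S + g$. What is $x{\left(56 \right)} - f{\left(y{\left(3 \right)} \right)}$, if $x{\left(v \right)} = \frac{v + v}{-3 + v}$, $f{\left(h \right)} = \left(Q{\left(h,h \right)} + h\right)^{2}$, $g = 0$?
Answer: $- \frac{7520}{53} \approx -141.89$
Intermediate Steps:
$Q{\left(M,S \right)} = M S$ ($Q{\left(M,S \right)} = M S + 0 = M S$)
$f{\left(h \right)} = \left(h + h^{2}\right)^{2}$ ($f{\left(h \right)} = \left(h h + h\right)^{2} = \left(h^{2} + h\right)^{2} = \left(h + h^{2}\right)^{2}$)
$x{\left(v \right)} = \frac{2 v}{-3 + v}$
$x{\left(56 \right)} - f{\left(y{\left(3 \right)} \right)} = 2 \cdot 56 \frac{1}{-3 + 56} - 3^{2} \left(1 + 3\right)^{2} = 2 \cdot 56 \cdot \frac{1}{53} - 9 \cdot 4^{2} = 2 \cdot 56 \cdot \frac{1}{53} - 9 \cdot 16 = \frac{112}{53} - 144 = - \frac{7520}{53}$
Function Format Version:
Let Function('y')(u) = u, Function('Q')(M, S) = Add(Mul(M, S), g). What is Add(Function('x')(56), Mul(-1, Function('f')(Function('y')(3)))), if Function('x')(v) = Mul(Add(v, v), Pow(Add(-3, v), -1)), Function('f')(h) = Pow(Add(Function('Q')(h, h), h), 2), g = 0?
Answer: Rational(-7520, 53) ≈ -141.89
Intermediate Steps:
Function('Q')(M, S) = Mul(M, S) (Function('Q')(M, S) = Add(Mul(M, S), 0) = Mul(M, S))
Function('f')(h) = Pow(Add(h, Pow(h, 2)), 2) (Function('f')(h) = Pow(Add(Mul(h, h), h), 2) = Pow(Add(Pow(h, 2), h), 2) = Pow(Add(h, Pow(h, 2)), 2))
Function('x')(v) = Mul(2, v, Pow(Add(-3, v), -1)) (Function('x')(v) = Mul(Mul(2, v), Pow(Add(-3, v), -1)) = Mul(2, v, Pow(Add(-3, v), -1)))
Add(Function('x')(56), Mul(-1, Function('f')(Function('y')(3)))) = Add(Mul(2, 56, Pow(Add(-3, 56), -1)), Mul(-1, Mul(Pow(3, 2), Pow(Add(1, 3), 2)))) = Add(Mul(2, 56, Pow(53, -1)), Mul(-1, Mul(9, Pow(4, 2)))) = Add(Mul(2, 56, Rational(1, 53)), Mul(-1, Mul(9, 16))) = Add(Rational(112, 53), Mul(-1, 144)) = Add(Rational(112, 53), -144) = Rational(-7520, 53)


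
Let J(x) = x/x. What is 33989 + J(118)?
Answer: 33990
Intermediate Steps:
J(x) = 1
33989 + J(118) = 33989 + 1 = 33990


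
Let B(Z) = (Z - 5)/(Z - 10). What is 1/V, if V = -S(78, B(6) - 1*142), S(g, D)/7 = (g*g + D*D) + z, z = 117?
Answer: -16/2960839 ≈ -5.4039e-6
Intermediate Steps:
B(Z) = (-5 + Z)/(-10 + Z)
S(g, D) = 819 + 7*D² + 7*g² (S(g, D) = 7*((g*g + D*D) + 117) = 7*((g² + D²) + 117) = 7*((D² + g²) + 117) = 7*(117 + D² + g²) = 819 + 7*D² + 7*g²)
V = -2960839/16 (V = -(819 + 7*((-5 + 6)/(-10 + 6) - 1*142)² + 7*78²) = -(819 + 7*(1/(-4) - 142)² + 7*6084) = -(819 + 7*(-¼*1 - 142)² + 42588) = -(819 + 7*(-¼ - 142)² + 42588) = -(819 + 7*(-569/4)² + 42588) = -(819 + 7*(323761/16) + 42588) = -(819 + 2266327/16 + 42588) = -1*2960839/16 = -2960839/16 ≈ -1.8505e+5)
1/V = 1/(-2960839/16) = -16/2960839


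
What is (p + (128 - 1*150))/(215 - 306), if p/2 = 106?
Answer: -190/91 ≈ -2.0879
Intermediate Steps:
p = 212 (p = 2*106 = 212)
(p + (128 - 1*150))/(215 - 306) = (212 + (128 - 1*150))/(215 - 306) = (212 + (128 - 150))/(-91) = (212 - 22)*(-1/91) = 190*(-1/91) = -190/91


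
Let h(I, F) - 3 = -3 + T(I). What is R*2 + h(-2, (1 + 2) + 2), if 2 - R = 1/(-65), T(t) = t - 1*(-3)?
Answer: 327/65 ≈ 5.0308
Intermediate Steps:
T(t) = 3 + t (T(t) = t + 3 = 3 + t)
h(I, F) = 3 + I (h(I, F) = 3 + (-3 + (3 + I)) = 3 + I)
R = 131/65 (R = 2 - 1/(-65) = 2 - 1*(-1/65) = 2 + 1/65 = 131/65 ≈ 2.0154)
R*2 + h(-2, (1 + 2) + 2) = (131/65)*2 + (3 - 2) = 262/65 + 1 = 327/65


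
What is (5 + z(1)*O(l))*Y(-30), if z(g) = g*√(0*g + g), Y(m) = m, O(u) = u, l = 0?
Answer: -150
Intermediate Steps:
z(g) = g^(3/2) (z(g) = g*√(0 + g) = g*√g = g^(3/2))
(5 + z(1)*O(l))*Y(-30) = (5 + 1^(3/2)*0)*(-30) = (5 + 1*0)*(-30) = (5 + 0)*(-30) = 5*(-30) = -150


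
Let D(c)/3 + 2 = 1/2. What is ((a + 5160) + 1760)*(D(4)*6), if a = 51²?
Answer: -257067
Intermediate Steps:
a = 2601
D(c) = -9/2 (D(c) = -6 + 3/2 = -9/2)
((a + 5160) + 1760)*(D(4)*6) = ((2601 + 5160) + 1760)*(-9/2*6) = (7761 + 1760)*(-27) = 9521*(-27) = -257067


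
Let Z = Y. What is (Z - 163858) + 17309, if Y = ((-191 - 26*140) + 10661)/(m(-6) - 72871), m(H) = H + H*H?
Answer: -10674782539/72841 ≈ -1.4655e+5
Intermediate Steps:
m(H) = H + H²
Y = -6830/72841 (Y = ((-191 - 26*140) + 10661)/(-6*(1 - 6) - 72871) = ((-191 - 3640) + 10661)/(-6*(-5) - 72871) = (-3831 + 10661)/(30 - 72871) = 6830/(-72841) = 6830*(-1/72841) = -6830/72841 ≈ -0.093766)
Z = -6830/72841 ≈ -0.093766
(Z - 163858) + 17309 = (-6830/72841 - 163858) + 17309 = -11935587408/72841 + 17309 = -10674782539/72841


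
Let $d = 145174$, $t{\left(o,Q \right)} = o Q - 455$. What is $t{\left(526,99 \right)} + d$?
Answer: $196793$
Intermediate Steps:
$t{\left(o,Q \right)} = -455 + Q o$ ($t{\left(o,Q \right)} = Q o - 455 = -455 + Q o$)
$t{\left(526,99 \right)} + d = \left(-455 + 99 \cdot 526\right) + 145174 = \left(-455 + 52074\right) + 145174 = 51619 + 145174 = 196793$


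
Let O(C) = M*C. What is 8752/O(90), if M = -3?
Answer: -4376/135 ≈ -32.415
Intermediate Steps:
O(C) = -3*C
8752/O(90) = 8752/((-3*90)) = 8752/(-270) = 8752*(-1/270) = -4376/135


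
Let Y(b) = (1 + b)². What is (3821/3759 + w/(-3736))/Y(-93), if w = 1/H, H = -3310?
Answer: 47251101119/393443923004160 ≈ 0.00012010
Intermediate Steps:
w = -1/3310 (w = 1/(-3310) = -1/3310 ≈ -0.00030211)
(3821/3759 + w/(-3736))/Y(-93) = (3821/3759 - 1/3310/(-3736))/((1 - 93)²) = (3821*(1/3759) - 1/3310*(-1/3736))/((-92)²) = (3821/3759 + 1/12366160)/8464 = (47251101119/46484395440)*(1/8464) = 47251101119/393443923004160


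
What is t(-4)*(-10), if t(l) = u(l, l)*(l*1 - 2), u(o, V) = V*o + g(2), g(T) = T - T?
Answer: 960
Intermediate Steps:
g(T) = 0
u(o, V) = V*o (u(o, V) = V*o + 0 = V*o)
t(l) = l**2*(-2 + l) (t(l) = (l*l)*(l*1 - 2) = l**2*(l - 2) = l**2*(-2 + l))
t(-4)*(-10) = ((-4)**2*(-2 - 4))*(-10) = (16*(-6))*(-10) = -96*(-10) = 960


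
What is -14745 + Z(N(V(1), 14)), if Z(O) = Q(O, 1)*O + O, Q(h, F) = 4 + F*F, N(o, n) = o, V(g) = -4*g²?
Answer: -14769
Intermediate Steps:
Q(h, F) = 4 + F²
Z(O) = 6*O (Z(O) = (4 + 1²)*O + O = (4 + 1)*O + O = 5*O + O = 6*O)
-14745 + Z(N(V(1), 14)) = -14745 + 6*(-4*1²) = -14745 + 6*(-4*1) = -14745 + 6*(-4) = -14745 - 24 = -14769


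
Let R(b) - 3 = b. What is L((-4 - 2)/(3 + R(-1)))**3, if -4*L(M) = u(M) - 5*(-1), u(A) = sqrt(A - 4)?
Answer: -(25 + I*sqrt(130))**3/8000 ≈ -0.73438 - 2.487*I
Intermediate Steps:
u(A) = sqrt(-4 + A)
R(b) = 3 + b
L(M) = -5/4 - sqrt(-4 + M)/4 (L(M) = -(sqrt(-4 + M) - 5*(-1))/4 = -(sqrt(-4 + M) + 5)/4 = -(5 + sqrt(-4 + M))/4 = -5/4 - sqrt(-4 + M)/4)
L((-4 - 2)/(3 + R(-1)))**3 = (-5/4 - sqrt(-4 + (-4 - 2)/(3 + (3 - 1)))/4)**3 = (-5/4 - sqrt(-4 - 6/(3 + 2))/4)**3 = (-5/4 - sqrt(-4 - 6/5)/4)**3 = (-5/4 - I*sqrt(130)/20)**3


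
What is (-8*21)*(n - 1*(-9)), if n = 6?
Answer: -2520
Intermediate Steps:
(-8*21)*(n - 1*(-9)) = (-8*21)*(6 - 1*(-9)) = -168*(6 + 9) = -168*15 = -2520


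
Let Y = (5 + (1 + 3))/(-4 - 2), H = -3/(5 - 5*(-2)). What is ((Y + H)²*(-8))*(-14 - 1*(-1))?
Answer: 7514/25 ≈ 300.56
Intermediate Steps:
H = -⅕ (H = -3/(5 + 10) = -3/15 = -3*1/15 = -⅕ ≈ -0.20000)
Y = -3/2 (Y = (5 + 4)/(-6) = 9*(-⅙) = -3/2 ≈ -1.5000)
((Y + H)²*(-8))*(-14 - 1*(-1)) = ((-3/2 - ⅕)²*(-8))*(-14 - 1*(-1)) = ((-17/10)²*(-8))*(-14 + 1) = ((289/100)*(-8))*(-13) = -578/25*(-13) = 7514/25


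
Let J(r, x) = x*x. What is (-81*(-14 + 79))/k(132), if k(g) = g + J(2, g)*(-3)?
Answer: 351/3476 ≈ 0.10098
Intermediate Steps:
J(r, x) = x²
k(g) = g - 3*g² (k(g) = g + g²*(-3) = g - 3*g²)
(-81*(-14 + 79))/k(132) = (-81*(-14 + 79))/((132*(1 - 3*132))) = (-81*65)/((132*(1 - 396))) = -5265/(132*(-395)) = -5265/(-52140) = -5265*(-1/52140) = 351/3476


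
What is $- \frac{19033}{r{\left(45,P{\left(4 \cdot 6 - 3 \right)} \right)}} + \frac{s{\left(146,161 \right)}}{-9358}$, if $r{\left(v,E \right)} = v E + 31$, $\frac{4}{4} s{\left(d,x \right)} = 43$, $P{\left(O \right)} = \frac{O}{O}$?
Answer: $- \frac{89057041}{355604} \approx -250.44$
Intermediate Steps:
$P{\left(O \right)} = 1$
$s{\left(d,x \right)} = 43$
$r{\left(v,E \right)} = 31 + E v$ ($r{\left(v,E \right)} = E v + 31 = 31 + E v$)
$- \frac{19033}{r{\left(45,P{\left(4 \cdot 6 - 3 \right)} \right)}} + \frac{s{\left(146,161 \right)}}{-9358} = - \frac{19033}{31 + 1 \cdot 45} + \frac{43}{-9358} = - \frac{19033}{31 + 45} + 43 \left(- \frac{1}{9358}\right) = - \frac{19033}{76} - \frac{43}{9358} = - \frac{89057041}{355604}$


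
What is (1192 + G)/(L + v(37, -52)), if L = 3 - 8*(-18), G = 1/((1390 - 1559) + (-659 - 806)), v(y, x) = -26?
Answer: 1947727/197714 ≈ 9.8512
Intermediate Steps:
G = -1/1634 (G = 1/(-169 - 1465) = 1/(-1634) = -1/1634 ≈ -0.00061200)
L = 147 (L = 3 + 144 = 147)
(1192 + G)/(L + v(37, -52)) = (1192 - 1/1634)/(147 - 26) = (1947727/1634)/121 = (1947727/1634)*(1/121) = 1947727/197714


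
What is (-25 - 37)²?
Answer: 3844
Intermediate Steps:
(-25 - 37)² = (-62)² = 3844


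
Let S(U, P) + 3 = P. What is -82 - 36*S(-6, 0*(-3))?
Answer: 26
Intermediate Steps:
S(U, P) = -3 + P
-82 - 36*S(-6, 0*(-3)) = -82 - 36*(-3 + 0*(-3)) = -82 - 36*(-3 + 0) = -82 - 36*(-3) = -82 + 108 = 26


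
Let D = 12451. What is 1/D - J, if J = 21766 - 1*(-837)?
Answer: -281429952/12451 ≈ -22603.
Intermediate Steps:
J = 22603 (J = 21766 + 837 = 22603)
1/D - J = 1/12451 - 1*22603 = 1/12451 - 22603 = -281429952/12451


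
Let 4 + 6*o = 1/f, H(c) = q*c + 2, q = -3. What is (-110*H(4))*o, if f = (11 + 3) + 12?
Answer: -28325/39 ≈ -726.28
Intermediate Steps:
H(c) = 2 - 3*c (H(c) = -3*c + 2 = 2 - 3*c)
f = 26 (f = 14 + 12 = 26)
o = -103/156 (o = -⅔ + (⅙)/26 = -⅔ + (⅙)*(1/26) = -⅔ + 1/156 = -103/156 ≈ -0.66026)
(-110*H(4))*o = -110*(2 - 3*4)*(-103/156) = -110*(2 - 12)*(-103/156) = -110*(-10)*(-103/156) = 1100*(-103/156) = -28325/39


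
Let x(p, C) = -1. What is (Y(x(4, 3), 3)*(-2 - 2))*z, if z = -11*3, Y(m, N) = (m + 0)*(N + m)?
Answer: -264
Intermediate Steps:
Y(m, N) = m*(N + m)
z = -33
(Y(x(4, 3), 3)*(-2 - 2))*z = ((-(3 - 1))*(-2 - 2))*(-33) = (-1*2*(-4))*(-33) = -2*(-4)*(-33) = 8*(-33) = -264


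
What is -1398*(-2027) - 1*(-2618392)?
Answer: 5452138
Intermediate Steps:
-1398*(-2027) - 1*(-2618392) = 2833746 + 2618392 = 5452138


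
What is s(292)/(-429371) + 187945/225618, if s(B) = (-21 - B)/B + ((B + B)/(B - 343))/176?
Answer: 734409139901681/881616401680652 ≈ 0.83303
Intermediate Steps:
s(B) = (-21 - B)/B + B/(88*(-343 + B)) (s(B) = (-21 - B)/B + ((2*B)/(-343 + B))*(1/176) = (-21 - B)/B + (2*B/(-343 + B))*(1/176) = (-21 - B)/B + B/(88*(-343 + B)))
s(292)/(-429371) + 187945/225618 = ((1/88)*(633864 - 87*292**2 + 28336*292)/(292*(-343 + 292)))/(-429371) + 187945/225618 = ((1/88)*(1/292)*(633864 - 87*85264 + 8274112)/(-51))*(-1/429371) + 187945*(1/225618) = ((1/88)*(1/292)*(-1/51)*(633864 - 7417968 + 8274112))*(-1/429371) + 187945/225618 = ((1/88)*(1/292)*(-1/51)*1490008)*(-1/429371) + 187945/225618 = -186251/163812*(-1/429371) + 187945/225618 = 186251/70336122252 + 187945/225618 = 734409139901681/881616401680652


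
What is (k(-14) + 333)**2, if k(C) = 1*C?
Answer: 101761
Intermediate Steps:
k(C) = C
(k(-14) + 333)**2 = (-14 + 333)**2 = 319**2 = 101761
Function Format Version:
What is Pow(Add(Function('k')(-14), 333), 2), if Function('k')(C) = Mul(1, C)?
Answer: 101761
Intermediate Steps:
Function('k')(C) = C
Pow(Add(Function('k')(-14), 333), 2) = Pow(Add(-14, 333), 2) = Pow(319, 2) = 101761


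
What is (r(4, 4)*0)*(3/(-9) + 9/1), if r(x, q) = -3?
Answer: 0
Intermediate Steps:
(r(4, 4)*0)*(3/(-9) + 9/1) = (-3*0)*(3/(-9) + 9/1) = 0*(3*(-⅑) + 9*1) = 0*(-⅓ + 9) = 0*(26/3) = 0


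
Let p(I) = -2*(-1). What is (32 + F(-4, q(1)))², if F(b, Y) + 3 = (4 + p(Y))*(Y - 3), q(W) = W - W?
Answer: 121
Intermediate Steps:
q(W) = 0
p(I) = 2
F(b, Y) = -21 + 6*Y (F(b, Y) = -3 + (4 + 2)*(Y - 3) = -3 + 6*(-3 + Y) = -3 + (-18 + 6*Y) = -21 + 6*Y)
(32 + F(-4, q(1)))² = (32 + (-21 + 6*0))² = (32 + (-21 + 0))² = (32 - 21)² = 11² = 121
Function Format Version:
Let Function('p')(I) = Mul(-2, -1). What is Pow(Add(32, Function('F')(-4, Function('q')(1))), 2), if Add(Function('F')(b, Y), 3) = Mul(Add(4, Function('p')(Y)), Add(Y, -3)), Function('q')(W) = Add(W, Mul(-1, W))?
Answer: 121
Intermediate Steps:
Function('q')(W) = 0
Function('p')(I) = 2
Function('F')(b, Y) = Add(-21, Mul(6, Y)) (Function('F')(b, Y) = Add(-3, Mul(Add(4, 2), Add(Y, -3))) = Add(-3, Mul(6, Add(-3, Y))) = Add(-3, Add(-18, Mul(6, Y))) = Add(-21, Mul(6, Y)))
Pow(Add(32, Function('F')(-4, Function('q')(1))), 2) = Pow(Add(32, Add(-21, Mul(6, 0))), 2) = Pow(Add(32, Add(-21, 0)), 2) = Pow(Add(32, -21), 2) = Pow(11, 2) = 121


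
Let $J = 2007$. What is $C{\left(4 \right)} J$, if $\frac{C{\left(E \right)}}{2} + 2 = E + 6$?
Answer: $32112$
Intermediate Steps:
$C{\left(E \right)} = 8 + 2 E$ ($C{\left(E \right)} = -4 + 2 \left(E + 6\right) = -4 + 2 \left(6 + E\right) = -4 + \left(12 + 2 E\right) = 8 + 2 E$)
$C{\left(4 \right)} J = \left(8 + 2 \cdot 4\right) 2007 = \left(8 + 8\right) 2007 = 16 \cdot 2007 = 32112$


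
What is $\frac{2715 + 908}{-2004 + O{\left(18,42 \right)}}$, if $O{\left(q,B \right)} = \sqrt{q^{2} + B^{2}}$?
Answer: $- \frac{605041}{334494} - \frac{3623 \sqrt{58}}{668988} \approx -1.8501$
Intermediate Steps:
$O{\left(q,B \right)} = \sqrt{B^{2} + q^{2}}$
$\frac{2715 + 908}{-2004 + O{\left(18,42 \right)}} = \frac{2715 + 908}{-2004 + \sqrt{42^{2} + 18^{2}}} = \frac{3623}{-2004 + \sqrt{1764 + 324}} = \frac{3623}{-2004 + \sqrt{2088}} = \frac{3623}{-2004 + 6 \sqrt{58}}$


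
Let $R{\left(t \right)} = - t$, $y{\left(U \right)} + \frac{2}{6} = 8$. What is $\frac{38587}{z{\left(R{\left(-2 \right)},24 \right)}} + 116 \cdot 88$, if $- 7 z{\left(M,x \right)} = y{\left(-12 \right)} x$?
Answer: $\frac{1608163}{184} \approx 8740.0$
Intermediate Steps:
$y{\left(U \right)} = \frac{23}{3}$ ($y{\left(U \right)} = - \frac{1}{3} + 8 = \frac{23}{3}$)
$z{\left(M,x \right)} = - \frac{23 x}{21}$ ($z{\left(M,x \right)} = - \frac{\frac{23}{3} x}{7} = - \frac{23 x}{21}$)
$\frac{38587}{z{\left(R{\left(-2 \right)},24 \right)}} + 116 \cdot 88 = \frac{38587}{\left(- \frac{23}{21}\right) 24} + 116 \cdot 88 = \frac{38587}{- \frac{184}{7}} + 10208 = 38587 \left(- \frac{7}{184}\right) + 10208 = - \frac{270109}{184} + 10208 = \frac{1608163}{184}$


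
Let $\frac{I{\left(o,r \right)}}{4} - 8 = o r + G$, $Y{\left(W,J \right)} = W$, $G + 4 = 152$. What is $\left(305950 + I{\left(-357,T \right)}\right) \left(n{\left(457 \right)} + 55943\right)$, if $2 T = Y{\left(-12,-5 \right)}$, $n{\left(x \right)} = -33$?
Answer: $17619589220$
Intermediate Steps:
$G = 148$ ($G = -4 + 152 = 148$)
$T = -6$ ($T = \frac{1}{2} \left(-12\right) = -6$)
$I{\left(o,r \right)} = 624 + 4 o r$ ($I{\left(o,r \right)} = 32 + 4 \left(o r + 148\right) = 32 + 4 \left(148 + o r\right) = 32 + \left(592 + 4 o r\right) = 624 + 4 o r$)
$\left(305950 + I{\left(-357,T \right)}\right) \left(n{\left(457 \right)} + 55943\right) = \left(305950 + \left(624 + 4 \left(-357\right) \left(-6\right)\right)\right) \left(-33 + 55943\right) = \left(305950 + \left(624 + 8568\right)\right) 55910 = \left(305950 + 9192\right) 55910 = 315142 \cdot 55910 = 17619589220$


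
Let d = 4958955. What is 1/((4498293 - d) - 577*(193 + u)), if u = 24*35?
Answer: -1/1056703 ≈ -9.4634e-7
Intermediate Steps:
u = 840
1/((4498293 - d) - 577*(193 + u)) = 1/((4498293 - 1*4958955) - 577*(193 + 840)) = 1/((4498293 - 4958955) - 577*1033) = 1/(-460662 - 596041) = 1/(-1056703) = -1/1056703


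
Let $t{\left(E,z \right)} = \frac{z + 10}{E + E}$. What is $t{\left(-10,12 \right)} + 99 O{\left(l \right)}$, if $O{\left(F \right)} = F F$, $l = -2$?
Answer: $\frac{3949}{10} \approx 394.9$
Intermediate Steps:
$O{\left(F \right)} = F^{2}$
$t{\left(E,z \right)} = \frac{10 + z}{2 E}$
$t{\left(-10,12 \right)} + 99 O{\left(l \right)} = \frac{10 + 12}{2 \left(-10\right)} + 99 \left(-2\right)^{2} = \frac{1}{2} \left(- \frac{1}{10}\right) 22 + 99 \cdot 4 = - \frac{11}{10} + 396 = \frac{3949}{10}$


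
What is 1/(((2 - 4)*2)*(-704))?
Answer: 1/2816 ≈ 0.00035511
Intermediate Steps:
1/(((2 - 4)*2)*(-704)) = 1/(-2*2*(-704)) = 1/(-4*(-704)) = 1/2816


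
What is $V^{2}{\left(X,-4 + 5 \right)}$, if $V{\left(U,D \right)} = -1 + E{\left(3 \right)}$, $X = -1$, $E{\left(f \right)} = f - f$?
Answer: $1$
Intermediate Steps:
$E{\left(f \right)} = 0$
$V{\left(U,D \right)} = -1$ ($V{\left(U,D \right)} = -1 + 0 = -1$)
$V^{2}{\left(X,-4 + 5 \right)} = \left(-1\right)^{2} = 1$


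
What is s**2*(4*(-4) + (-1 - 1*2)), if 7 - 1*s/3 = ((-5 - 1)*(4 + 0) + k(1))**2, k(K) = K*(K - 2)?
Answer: -65309004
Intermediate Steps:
k(K) = K*(-2 + K)
s = -1854 (s = 21 - 3*((-5 - 1)*(4 + 0) + 1*(-2 + 1))**2 = 21 - 3*(-6*4 + 1*(-1))**2 = 21 - 3*(-24 - 1)**2 = 21 - 3*(-25)**2 = 21 - 3*625 = 21 - 1875 = -1854)
s**2*(4*(-4) + (-1 - 1*2)) = (-1854)**2*(4*(-4) + (-1 - 1*2)) = 3437316*(-16 + (-1 - 2)) = 3437316*(-16 - 3) = 3437316*(-19) = -65309004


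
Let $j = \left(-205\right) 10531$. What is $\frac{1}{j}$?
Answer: $- \frac{1}{2158855} \approx -4.6321 \cdot 10^{-7}$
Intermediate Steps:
$j = -2158855$
$\frac{1}{j} = \frac{1}{-2158855} = - \frac{1}{2158855}$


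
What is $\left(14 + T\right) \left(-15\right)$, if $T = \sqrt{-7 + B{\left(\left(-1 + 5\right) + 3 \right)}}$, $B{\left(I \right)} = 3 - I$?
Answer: $-210 - 15 i \sqrt{11} \approx -210.0 - 49.749 i$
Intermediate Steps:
$T = i \sqrt{11}$ ($T = \sqrt{-7 + \left(3 - \left(\left(-1 + 5\right) + 3\right)\right)} = \sqrt{-7 + \left(3 - \left(4 + 3\right)\right)} = \sqrt{-7 + \left(3 - 7\right)} = \sqrt{-7 - 4} = \sqrt{-11} = i \sqrt{11} \approx 3.3166 i$)
$\left(14 + T\right) \left(-15\right) = \left(14 + i \sqrt{11}\right) \left(-15\right) = -210 - 15 i \sqrt{11}$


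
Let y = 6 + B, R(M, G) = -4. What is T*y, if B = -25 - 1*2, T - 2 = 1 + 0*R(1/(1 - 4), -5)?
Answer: -63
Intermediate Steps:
T = 3 (T = 2 + (1 + 0*(-4)) = 2 + (1 + 0) = 2 + 1 = 3)
B = -27 (B = -25 - 2 = -27)
y = -21 (y = 6 - 27 = -21)
T*y = 3*(-21) = -63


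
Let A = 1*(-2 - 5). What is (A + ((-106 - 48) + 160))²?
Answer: 1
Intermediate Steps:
A = -7 (A = 1*(-7) = -7)
(A + ((-106 - 48) + 160))² = (-7 + ((-106 - 48) + 160))² = (-7 + (-154 + 160))² = (-7 + 6)² = (-1)² = 1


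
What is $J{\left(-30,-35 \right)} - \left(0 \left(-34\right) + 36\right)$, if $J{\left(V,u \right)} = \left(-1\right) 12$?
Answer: $-48$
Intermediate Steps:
$J{\left(V,u \right)} = -12$
$J{\left(-30,-35 \right)} - \left(0 \left(-34\right) + 36\right) = -12 - \left(0 \left(-34\right) + 36\right) = -12 - \left(0 + 36\right) = -12 - 36 = -48$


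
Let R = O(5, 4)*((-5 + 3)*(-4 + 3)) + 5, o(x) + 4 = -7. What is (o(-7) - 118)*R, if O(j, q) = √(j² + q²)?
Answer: -645 - 258*√41 ≈ -2297.0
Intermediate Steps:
o(x) = -11 (o(x) = -4 - 7 = -11)
R = 5 + 2*√41 (R = √(5² + 4²)*((-5 + 3)*(-4 + 3)) + 5 = √(25 + 16)*(-2*(-1)) + 5 = √41*2 + 5 = 2*√41 + 5 = 5 + 2*√41 ≈ 17.806)
(o(-7) - 118)*R = (-11 - 118)*(5 + 2*√41) = -129*(5 + 2*√41) = -645 - 258*√41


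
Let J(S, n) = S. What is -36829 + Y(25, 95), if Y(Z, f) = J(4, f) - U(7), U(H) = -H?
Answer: -36818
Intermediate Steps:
Y(Z, f) = 11 (Y(Z, f) = 4 - (-1)*7 = 4 - 1*(-7) = 4 + 7 = 11)
-36829 + Y(25, 95) = -36829 + 11 = -36818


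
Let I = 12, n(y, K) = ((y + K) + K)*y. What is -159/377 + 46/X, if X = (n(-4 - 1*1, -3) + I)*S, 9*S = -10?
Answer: -131304/126295 ≈ -1.0397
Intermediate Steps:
n(y, K) = y*(y + 2*K) (n(y, K) = ((K + y) + K)*y = (y + 2*K)*y = y*(y + 2*K))
S = -10/9 (S = (1/9)*(-10) = -10/9 ≈ -1.1111)
X = -670/9 (X = ((-4 - 1*1)*((-4 - 1*1) + 2*(-3)) + 12)*(-10/9) = ((-4 - 1)*((-4 - 1) - 6) + 12)*(-10/9) = (-5*(-5 - 6) + 12)*(-10/9) = (-5*(-11) + 12)*(-10/9) = (55 + 12)*(-10/9) = 67*(-10/9) = -670/9 ≈ -74.444)
-159/377 + 46/X = -159/377 + 46/(-670/9) = -159*1/377 + 46*(-9/670) = -159/377 - 207/335 = -131304/126295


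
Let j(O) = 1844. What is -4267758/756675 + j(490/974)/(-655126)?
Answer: -466219089368/82619577675 ≈ -5.6430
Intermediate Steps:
-4267758/756675 + j(490/974)/(-655126) = -4267758/756675 + 1844/(-655126) = -4267758*1/756675 + 1844*(-1/655126) = -1422586/252225 - 922/327563 = -466219089368/82619577675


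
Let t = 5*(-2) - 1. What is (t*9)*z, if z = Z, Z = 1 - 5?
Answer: 396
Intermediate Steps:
Z = -4
z = -4
t = -11 (t = -10 - 1 = -11)
(t*9)*z = -11*9*(-4) = -99*(-4) = 396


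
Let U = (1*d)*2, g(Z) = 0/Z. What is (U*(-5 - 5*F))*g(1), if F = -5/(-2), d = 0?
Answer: 0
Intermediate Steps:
g(Z) = 0
U = 0 (U = (1*0)*2 = 0*2 = 0)
F = 5/2 (F = -5*(-½) = 5/2 ≈ 2.5000)
(U*(-5 - 5*F))*g(1) = (0*(-5 - 5*5/2))*0 = (0*(-5 - 25/2))*0 = (0*(-35/2))*0 = 0*0 = 0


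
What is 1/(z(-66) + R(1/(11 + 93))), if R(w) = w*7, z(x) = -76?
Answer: -104/7897 ≈ -0.013170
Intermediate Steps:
R(w) = 7*w
1/(z(-66) + R(1/(11 + 93))) = 1/(-76 + 7/(11 + 93)) = 1/(-76 + 7/104) = 1/(-7897/104) = -104/7897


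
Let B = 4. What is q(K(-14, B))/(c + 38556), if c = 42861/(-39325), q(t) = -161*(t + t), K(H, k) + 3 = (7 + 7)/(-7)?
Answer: 695750/16661229 ≈ 0.041759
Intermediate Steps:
K(H, k) = -5 (K(H, k) = -3 + (7 + 7)/(-7) = -3 + 14*(-⅐) = -3 - 2 = -5)
q(t) = -322*t
c = -3297/3025 (c = 42861*(-1/39325) = -3297/3025 ≈ -1.0899)
q(K(-14, B))/(c + 38556) = (-322*(-5))/(-3297/3025 + 38556) = 1610/(116628603/3025) = 1610*(3025/116628603) = 695750/16661229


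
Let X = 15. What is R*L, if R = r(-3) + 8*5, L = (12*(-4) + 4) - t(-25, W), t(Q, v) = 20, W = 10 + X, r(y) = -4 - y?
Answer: -2496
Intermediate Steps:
W = 25 (W = 10 + 15 = 25)
L = -64 (L = (12*(-4) + 4) - 1*20 = (-48 + 4) - 20 = -44 - 20 = -64)
R = 39 (R = (-4 - 1*(-3)) + 8*5 = (-4 + 3) + 40 = -1 + 40 = 39)
R*L = 39*(-64) = -2496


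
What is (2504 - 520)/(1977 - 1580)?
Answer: 1984/397 ≈ 4.9975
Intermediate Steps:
(2504 - 520)/(1977 - 1580) = 1984/397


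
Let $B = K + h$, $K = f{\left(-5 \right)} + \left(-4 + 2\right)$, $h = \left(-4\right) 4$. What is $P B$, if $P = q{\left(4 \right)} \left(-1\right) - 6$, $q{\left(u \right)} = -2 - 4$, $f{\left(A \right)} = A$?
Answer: $0$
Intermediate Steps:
$h = -16$
$q{\left(u \right)} = -6$ ($q{\left(u \right)} = -2 - 4 = -6$)
$K = -7$ ($K = -5 + \left(-4 + 2\right) = -5 - 2 = -7$)
$P = 0$ ($P = \left(-6\right) \left(-1\right) - 6 = 6 - 6 = 0$)
$B = -23$ ($B = -7 - 16 = -23$)
$P B = 0 \left(-23\right) = 0$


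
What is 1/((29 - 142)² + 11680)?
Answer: 1/24449 ≈ 4.0901e-5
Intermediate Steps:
1/((29 - 142)² + 11680) = 1/((-113)² + 11680) = 1/(12769 + 11680) = 1/24449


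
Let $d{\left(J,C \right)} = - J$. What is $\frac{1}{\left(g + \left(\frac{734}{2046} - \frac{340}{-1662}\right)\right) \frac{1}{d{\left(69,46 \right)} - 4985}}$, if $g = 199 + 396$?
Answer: $- \frac{716078517}{84382687} \approx -8.4861$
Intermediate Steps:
$g = 595$
$\frac{1}{\left(g + \left(\frac{734}{2046} - \frac{340}{-1662}\right)\right) \frac{1}{d{\left(69,46 \right)} - 4985}} = \frac{1}{\left(595 + \left(\frac{734}{2046} - \frac{340}{-1662}\right)\right) \frac{1}{\left(-1\right) 69 - 4985}} = \frac{1}{\left(595 + \left(734 \cdot \frac{1}{2046} - - \frac{170}{831}\right)\right) \frac{1}{-69 - 4985}} = \frac{1}{\left(595 + \left(\frac{367}{1023} + \frac{170}{831}\right)\right) \frac{1}{-5054}} = \frac{1}{\left(595 + \frac{159629}{283371}\right) \left(- \frac{1}{5054}\right)} = \frac{1}{\frac{168765374}{283371} \left(- \frac{1}{5054}\right)} = \frac{1}{- \frac{84382687}{716078517}} = - \frac{716078517}{84382687}$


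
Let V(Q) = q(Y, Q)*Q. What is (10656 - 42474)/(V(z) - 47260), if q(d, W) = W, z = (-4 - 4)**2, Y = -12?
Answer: 5303/7194 ≈ 0.73714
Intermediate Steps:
z = 64 (z = (-8)**2 = 64)
V(Q) = Q**2 (V(Q) = Q*Q = Q**2)
(10656 - 42474)/(V(z) - 47260) = (10656 - 42474)/(64**2 - 47260) = -31818/(4096 - 47260) = -31818/(-43164) = -31818*(-1/43164) = 5303/7194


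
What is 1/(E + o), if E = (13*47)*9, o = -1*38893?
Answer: -1/33394 ≈ -2.9946e-5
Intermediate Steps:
o = -38893
E = 5499 (E = 611*9 = 5499)
1/(E + o) = 1/(5499 - 38893) = 1/(-33394) = -1/33394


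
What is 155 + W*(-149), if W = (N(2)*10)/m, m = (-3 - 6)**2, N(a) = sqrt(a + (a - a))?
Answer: 155 - 1490*sqrt(2)/81 ≈ 128.99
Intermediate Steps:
N(a) = sqrt(a) (N(a) = sqrt(a + 0) = sqrt(a))
m = 81 (m = (-9)**2 = 81)
W = 10*sqrt(2)/81 (W = (sqrt(2)*10)/81 = (10*sqrt(2))*(1/81) = 10*sqrt(2)/81 ≈ 0.17459)
155 + W*(-149) = 155 + (10*sqrt(2)/81)*(-149) = 155 - 1490*sqrt(2)/81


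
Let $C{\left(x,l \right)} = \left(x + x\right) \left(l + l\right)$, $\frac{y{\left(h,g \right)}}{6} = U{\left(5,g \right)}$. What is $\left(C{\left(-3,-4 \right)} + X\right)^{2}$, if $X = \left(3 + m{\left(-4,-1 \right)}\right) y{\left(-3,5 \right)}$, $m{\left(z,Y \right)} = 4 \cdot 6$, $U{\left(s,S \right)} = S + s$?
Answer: $2782224$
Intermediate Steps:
$y{\left(h,g \right)} = 30 + 6 g$ ($y{\left(h,g \right)} = 6 \left(g + 5\right) = 6 \left(5 + g\right) = 30 + 6 g$)
$C{\left(x,l \right)} = 4 l x$ ($C{\left(x,l \right)} = 2 x 2 l = 4 l x$)
$m{\left(z,Y \right)} = 24$
$X = 1620$ ($X = \left(3 + 24\right) \left(30 + 6 \cdot 5\right) = 27 \left(30 + 30\right) = 27 \cdot 60 = 1620$)
$\left(C{\left(-3,-4 \right)} + X\right)^{2} = \left(4 \left(-4\right) \left(-3\right) + 1620\right)^{2} = \left(48 + 1620\right)^{2} = 1668^{2} = 2782224$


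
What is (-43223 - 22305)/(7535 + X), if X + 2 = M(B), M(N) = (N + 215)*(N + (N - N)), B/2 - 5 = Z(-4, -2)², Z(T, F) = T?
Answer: -65528/18327 ≈ -3.5755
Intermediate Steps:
B = 42 (B = 10 + 2*(-4)² = 10 + 2*16 = 10 + 32 = 42)
M(N) = N*(215 + N) (M(N) = (215 + N)*(N + 0) = (215 + N)*N = N*(215 + N))
X = 10792 (X = -2 + 42*(215 + 42) = -2 + 42*257 = -2 + 10794 = 10792)
(-43223 - 22305)/(7535 + X) = (-43223 - 22305)/(7535 + 10792) = -65528/18327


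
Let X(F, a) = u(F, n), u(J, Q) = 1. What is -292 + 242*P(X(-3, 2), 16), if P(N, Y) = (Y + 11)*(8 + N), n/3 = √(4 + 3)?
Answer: 58514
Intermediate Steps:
n = 3*√7 (n = 3*√(4 + 3) = 3*√7 ≈ 7.9373)
X(F, a) = 1
P(N, Y) = (8 + N)*(11 + Y) (P(N, Y) = (11 + Y)*(8 + N) = (8 + N)*(11 + Y))
-292 + 242*P(X(-3, 2), 16) = -292 + 242*(88 + 8*16 + 11*1 + 1*16) = -292 + 242*(88 + 128 + 11 + 16) = -292 + 242*243 = -292 + 58806 = 58514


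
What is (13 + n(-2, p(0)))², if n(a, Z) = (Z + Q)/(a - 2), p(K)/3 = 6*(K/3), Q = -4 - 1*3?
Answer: 3481/16 ≈ 217.56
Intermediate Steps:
Q = -7 (Q = -4 - 3 = -7)
p(K) = 6*K (p(K) = 3*(6*(K/3)) = 3*(2*K) = 6*K)
n(a, Z) = (-7 + Z)/(-2 + a) (n(a, Z) = (Z - 7)/(a - 2) = (-7 + Z)/(-2 + a))
(13 + n(-2, p(0)))² = (13 + (-7 + 6*0)/(-2 - 2))² = (13 + (-7 + 0)/(-4))² = (13 - ¼*(-7))² = (13 + 7/4)² = (59/4)² = 3481/16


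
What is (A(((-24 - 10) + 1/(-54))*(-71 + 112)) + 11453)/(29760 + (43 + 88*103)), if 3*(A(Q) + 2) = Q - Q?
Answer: 11451/38867 ≈ 0.29462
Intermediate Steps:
A(Q) = -2 (A(Q) = -2 + (Q - Q)/3 = -2 + (⅓)*0 = -2 + 0 = -2)
(A(((-24 - 10) + 1/(-54))*(-71 + 112)) + 11453)/(29760 + (43 + 88*103)) = (-2 + 11453)/(29760 + (43 + 88*103)) = 11451/(29760 + (43 + 9064)) = 11451/(29760 + 9107) = 11451/38867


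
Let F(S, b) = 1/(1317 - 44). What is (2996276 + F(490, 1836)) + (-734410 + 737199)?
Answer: 3817809746/1273 ≈ 2.9991e+6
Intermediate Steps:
F(S, b) = 1/1273
(2996276 + F(490, 1836)) + (-734410 + 737199) = (2996276 + 1/1273) + (-734410 + 737199) = 3814259349/1273 + 2789 = 3817809746/1273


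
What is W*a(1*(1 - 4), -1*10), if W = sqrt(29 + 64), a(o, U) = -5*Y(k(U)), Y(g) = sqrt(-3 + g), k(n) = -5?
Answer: -10*I*sqrt(186) ≈ -136.38*I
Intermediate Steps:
a(o, U) = -10*I*sqrt(2) (a(o, U) = -5*sqrt(-3 - 5) = -10*I*sqrt(2))
W = sqrt(93) ≈ 9.6436
W*a(1*(1 - 4), -1*10) = sqrt(93)*(-10*I*sqrt(2)) = -10*I*sqrt(186)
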